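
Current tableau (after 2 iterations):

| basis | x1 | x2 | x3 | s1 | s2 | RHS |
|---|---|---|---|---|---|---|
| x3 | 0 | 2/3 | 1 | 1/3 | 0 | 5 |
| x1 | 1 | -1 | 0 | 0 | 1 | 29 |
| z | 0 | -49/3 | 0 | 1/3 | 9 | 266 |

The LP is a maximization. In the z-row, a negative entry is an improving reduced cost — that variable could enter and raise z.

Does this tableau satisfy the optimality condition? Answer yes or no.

Column x2 has objective-row coefficient -49/3, which is negative; an improving pivot exists, so not yet optimal.

no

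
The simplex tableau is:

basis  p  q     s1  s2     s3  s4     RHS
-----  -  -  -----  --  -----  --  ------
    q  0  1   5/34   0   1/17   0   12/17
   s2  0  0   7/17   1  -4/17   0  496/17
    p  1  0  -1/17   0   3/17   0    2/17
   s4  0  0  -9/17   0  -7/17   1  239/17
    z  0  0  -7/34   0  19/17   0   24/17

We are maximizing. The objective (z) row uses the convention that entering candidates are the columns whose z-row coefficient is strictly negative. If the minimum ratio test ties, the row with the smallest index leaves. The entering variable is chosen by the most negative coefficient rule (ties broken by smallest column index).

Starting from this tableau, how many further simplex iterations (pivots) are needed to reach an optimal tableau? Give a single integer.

1

pivot: s1 in, q out → z = 12/5
No improving column remains; optimal.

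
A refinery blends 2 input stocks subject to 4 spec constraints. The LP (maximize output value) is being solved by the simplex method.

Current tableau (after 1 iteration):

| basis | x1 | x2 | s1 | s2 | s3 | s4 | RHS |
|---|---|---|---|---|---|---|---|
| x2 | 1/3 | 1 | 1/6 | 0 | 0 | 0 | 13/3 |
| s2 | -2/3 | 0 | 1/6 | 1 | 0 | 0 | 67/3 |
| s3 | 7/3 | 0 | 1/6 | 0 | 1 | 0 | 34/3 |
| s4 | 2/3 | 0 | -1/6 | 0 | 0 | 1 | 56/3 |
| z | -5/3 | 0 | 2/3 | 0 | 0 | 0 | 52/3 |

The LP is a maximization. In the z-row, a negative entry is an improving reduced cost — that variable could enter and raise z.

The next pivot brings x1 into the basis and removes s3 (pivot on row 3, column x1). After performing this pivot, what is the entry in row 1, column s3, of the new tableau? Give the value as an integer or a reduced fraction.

Pivot element is row 3, column x1: 7/3.
Normalize row 3: new (row 3, s3) = 1/(7/3) = 3/7.
row 1 ← row 1 − (1/3)·(new row 3): 0 − (1/3)·(3/7) = -1/7.

-1/7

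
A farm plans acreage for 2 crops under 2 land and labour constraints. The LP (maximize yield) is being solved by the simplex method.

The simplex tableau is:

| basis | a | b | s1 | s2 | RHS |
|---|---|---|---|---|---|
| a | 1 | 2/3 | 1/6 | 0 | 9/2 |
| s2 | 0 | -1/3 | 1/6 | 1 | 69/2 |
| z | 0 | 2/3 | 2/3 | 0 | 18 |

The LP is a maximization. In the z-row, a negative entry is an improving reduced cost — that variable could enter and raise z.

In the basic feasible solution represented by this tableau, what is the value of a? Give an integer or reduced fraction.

a is basic (row 1); its value is the RHS of that row: 9/2.

9/2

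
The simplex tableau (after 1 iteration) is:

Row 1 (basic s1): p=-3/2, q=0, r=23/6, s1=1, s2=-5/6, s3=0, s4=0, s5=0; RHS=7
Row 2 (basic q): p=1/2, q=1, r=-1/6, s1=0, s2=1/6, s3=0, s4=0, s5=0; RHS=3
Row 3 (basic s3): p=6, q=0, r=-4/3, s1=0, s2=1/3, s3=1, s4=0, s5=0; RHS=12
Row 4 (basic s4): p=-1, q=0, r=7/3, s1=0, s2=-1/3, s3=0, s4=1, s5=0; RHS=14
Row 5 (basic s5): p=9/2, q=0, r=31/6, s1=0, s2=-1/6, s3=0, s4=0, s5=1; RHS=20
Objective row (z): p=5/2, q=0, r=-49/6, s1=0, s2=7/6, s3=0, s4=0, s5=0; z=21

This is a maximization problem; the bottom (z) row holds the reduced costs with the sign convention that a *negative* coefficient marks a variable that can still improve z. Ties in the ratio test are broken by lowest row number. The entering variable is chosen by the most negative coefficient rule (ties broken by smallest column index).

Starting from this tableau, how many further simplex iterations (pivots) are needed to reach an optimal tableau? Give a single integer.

pivot: r in, s1 out → z = 826/23
pivot: p in, s5 out → z = 926/25
pivot: s2 in, p out → z = 469/11
No improving column remains; optimal.

3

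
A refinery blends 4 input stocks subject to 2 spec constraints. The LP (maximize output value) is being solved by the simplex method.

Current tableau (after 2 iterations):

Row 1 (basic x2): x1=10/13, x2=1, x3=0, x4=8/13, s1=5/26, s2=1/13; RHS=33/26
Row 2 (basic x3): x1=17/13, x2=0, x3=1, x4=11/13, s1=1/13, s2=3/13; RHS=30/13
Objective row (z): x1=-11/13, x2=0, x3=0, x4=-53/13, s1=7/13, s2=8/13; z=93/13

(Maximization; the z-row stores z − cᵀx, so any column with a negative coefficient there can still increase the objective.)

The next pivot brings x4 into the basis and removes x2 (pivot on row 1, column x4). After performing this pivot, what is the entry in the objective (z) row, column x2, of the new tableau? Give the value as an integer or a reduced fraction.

53/8

Pivot element is row 1, column x4: 8/13.
Normalize row 1: new (row 1, x2) = 1/(8/13) = 13/8.
z-row ← z-row − (-53/13)·(new row 1): 0 − (-53/13)·(13/8) = 53/8.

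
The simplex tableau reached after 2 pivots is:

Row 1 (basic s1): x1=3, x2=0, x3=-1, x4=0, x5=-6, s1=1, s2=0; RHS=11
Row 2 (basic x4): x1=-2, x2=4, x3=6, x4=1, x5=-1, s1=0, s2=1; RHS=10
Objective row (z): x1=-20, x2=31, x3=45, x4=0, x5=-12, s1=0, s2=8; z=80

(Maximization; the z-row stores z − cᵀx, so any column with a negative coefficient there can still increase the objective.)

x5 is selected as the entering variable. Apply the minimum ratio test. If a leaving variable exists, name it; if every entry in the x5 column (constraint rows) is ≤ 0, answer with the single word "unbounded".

x5-column entries: row 1: -6, row 2: -1. All ≤ 0, so x5 can increase without bound; the LP is unbounded in this direction.

unbounded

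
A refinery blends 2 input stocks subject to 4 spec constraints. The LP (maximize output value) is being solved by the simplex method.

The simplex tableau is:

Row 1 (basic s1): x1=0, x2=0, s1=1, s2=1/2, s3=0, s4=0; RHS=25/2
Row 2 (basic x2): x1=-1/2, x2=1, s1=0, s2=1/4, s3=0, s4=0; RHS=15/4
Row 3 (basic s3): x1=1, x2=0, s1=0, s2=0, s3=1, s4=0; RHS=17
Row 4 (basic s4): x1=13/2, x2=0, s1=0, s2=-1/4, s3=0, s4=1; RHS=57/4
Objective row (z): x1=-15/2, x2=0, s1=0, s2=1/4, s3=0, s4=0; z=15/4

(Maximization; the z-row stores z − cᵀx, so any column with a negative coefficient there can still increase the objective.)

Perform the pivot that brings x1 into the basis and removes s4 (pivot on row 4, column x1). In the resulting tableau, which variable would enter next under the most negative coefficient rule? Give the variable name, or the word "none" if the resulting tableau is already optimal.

s2

Pivot element 13/2. New z-row = old z-row − (-15/2)·(row 4/(13/2)).
Updated z-row coefficients: x1: 0, x2: 0, s1: 0, s2: -1/26, s3: 0, s4: 15/13.
The most negative is -1/26 in column s2, so s2 would enter next.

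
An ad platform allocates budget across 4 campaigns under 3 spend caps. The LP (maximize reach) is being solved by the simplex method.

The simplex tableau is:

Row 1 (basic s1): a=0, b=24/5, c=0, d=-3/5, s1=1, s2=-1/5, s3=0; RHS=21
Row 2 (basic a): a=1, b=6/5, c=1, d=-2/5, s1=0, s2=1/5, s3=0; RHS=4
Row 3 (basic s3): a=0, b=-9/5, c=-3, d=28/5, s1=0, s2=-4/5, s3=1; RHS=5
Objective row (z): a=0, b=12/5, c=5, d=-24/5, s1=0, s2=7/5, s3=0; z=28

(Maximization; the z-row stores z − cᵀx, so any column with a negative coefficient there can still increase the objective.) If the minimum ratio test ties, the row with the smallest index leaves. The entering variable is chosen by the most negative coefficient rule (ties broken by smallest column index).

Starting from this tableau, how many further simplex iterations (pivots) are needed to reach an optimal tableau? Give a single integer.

pivot: d in, s3 out → z = 226/7
No improving column remains; optimal.

1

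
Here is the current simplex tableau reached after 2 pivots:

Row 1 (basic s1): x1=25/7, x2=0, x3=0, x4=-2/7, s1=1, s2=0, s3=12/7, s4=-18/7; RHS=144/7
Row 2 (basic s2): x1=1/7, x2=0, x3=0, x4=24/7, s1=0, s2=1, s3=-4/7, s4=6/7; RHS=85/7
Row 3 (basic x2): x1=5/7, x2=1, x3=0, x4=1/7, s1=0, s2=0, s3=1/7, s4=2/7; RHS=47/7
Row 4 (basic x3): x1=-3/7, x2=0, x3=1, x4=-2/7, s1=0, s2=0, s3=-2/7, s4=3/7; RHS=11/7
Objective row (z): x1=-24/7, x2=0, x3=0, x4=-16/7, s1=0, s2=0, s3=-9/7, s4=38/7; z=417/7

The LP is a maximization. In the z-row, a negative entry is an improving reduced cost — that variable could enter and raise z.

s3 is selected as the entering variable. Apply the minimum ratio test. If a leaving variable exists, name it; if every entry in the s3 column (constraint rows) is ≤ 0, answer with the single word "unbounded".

Ratios: row 1 (s1): (144/7)/(12/7) = 12; row 2 (s2): entry -4/7 ≤ 0, skip; row 3 (x2): (47/7)/(1/7) = 47; row 4 (x3): entry -2/7 ≤ 0, skip.
Minimum ratio is in the s1 row, so s1 leaves.

s1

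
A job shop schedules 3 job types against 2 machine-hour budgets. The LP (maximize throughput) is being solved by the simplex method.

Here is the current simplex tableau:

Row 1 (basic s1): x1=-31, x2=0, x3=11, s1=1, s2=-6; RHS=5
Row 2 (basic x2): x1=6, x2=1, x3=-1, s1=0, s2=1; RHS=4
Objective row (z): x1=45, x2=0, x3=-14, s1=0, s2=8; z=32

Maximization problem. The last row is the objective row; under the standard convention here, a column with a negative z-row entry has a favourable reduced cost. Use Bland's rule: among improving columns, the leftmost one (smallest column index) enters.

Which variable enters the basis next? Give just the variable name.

x3

Objective-row coefficients: x1: 45, x2: 0, x3: -14, s1: 0, s2: 8.
Improving columns: x3. Bland's rule picks the smallest column index → x3.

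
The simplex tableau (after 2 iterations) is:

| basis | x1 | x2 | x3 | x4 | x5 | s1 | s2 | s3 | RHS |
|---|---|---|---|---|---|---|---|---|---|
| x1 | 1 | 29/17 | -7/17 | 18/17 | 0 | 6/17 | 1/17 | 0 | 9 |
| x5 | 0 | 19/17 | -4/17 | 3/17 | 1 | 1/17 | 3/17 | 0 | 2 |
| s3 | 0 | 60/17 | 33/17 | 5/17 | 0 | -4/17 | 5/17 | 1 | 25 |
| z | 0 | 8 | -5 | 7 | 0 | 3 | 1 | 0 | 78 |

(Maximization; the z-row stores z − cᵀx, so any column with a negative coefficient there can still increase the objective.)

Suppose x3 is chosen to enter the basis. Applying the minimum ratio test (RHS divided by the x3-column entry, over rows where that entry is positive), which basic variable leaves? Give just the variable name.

s3

Ratios: row 1 (x1): entry -7/17 ≤ 0, skip; row 2 (x5): entry -4/17 ≤ 0, skip; row 3 (s3): 25/(33/17) = 425/33.
Minimum ratio 425/33 is in the s3 row, so s3 leaves.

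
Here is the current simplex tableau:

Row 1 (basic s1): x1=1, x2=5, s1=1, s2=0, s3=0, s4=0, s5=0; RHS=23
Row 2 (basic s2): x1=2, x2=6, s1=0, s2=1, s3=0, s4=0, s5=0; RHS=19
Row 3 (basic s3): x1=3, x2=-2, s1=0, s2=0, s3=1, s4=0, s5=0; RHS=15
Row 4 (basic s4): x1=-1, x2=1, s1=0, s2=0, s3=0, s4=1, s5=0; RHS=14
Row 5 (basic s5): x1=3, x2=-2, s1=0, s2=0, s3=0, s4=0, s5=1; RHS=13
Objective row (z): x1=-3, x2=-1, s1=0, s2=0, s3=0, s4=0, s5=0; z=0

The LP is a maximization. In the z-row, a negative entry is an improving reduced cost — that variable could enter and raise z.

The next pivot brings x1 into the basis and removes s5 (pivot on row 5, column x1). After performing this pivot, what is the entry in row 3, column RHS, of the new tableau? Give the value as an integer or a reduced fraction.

Pivot element is row 5, column x1: 3.
Normalize row 5: new (row 5, RHS) = 13/3 = 13/3.
row 3 ← row 3 − 3·(new row 5): 15 − 3·(13/3) = 2.

2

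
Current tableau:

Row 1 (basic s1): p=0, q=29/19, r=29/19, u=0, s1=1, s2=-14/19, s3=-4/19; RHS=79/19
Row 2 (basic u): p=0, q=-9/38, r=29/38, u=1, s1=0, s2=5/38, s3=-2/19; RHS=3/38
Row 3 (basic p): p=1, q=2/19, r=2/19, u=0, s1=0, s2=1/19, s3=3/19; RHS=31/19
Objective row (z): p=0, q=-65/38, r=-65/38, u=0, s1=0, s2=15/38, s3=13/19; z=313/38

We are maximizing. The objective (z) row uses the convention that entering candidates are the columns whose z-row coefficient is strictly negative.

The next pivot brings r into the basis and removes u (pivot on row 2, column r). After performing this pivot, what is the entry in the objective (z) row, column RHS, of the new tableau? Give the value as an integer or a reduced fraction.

Pivot element is row 2, column r: 29/38.
Normalize row 2: new (row 2, RHS) = (3/38)/(29/38) = 3/29.
z-row ← z-row − (-65/38)·(new row 2): 313/38 − (-65/38)·(3/29) = 244/29.

244/29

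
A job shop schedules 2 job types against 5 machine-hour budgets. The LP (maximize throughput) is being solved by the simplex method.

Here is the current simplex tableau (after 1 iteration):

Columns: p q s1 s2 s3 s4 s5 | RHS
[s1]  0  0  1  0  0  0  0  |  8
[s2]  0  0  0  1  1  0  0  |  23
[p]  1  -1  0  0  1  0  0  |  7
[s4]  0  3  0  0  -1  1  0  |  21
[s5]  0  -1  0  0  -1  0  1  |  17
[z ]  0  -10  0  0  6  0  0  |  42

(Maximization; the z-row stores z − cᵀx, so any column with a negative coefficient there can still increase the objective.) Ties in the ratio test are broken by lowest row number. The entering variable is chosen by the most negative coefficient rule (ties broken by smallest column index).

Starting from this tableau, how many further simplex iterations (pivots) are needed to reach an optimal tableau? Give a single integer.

pivot: q in, s4 out → z = 112
No improving column remains; optimal.

1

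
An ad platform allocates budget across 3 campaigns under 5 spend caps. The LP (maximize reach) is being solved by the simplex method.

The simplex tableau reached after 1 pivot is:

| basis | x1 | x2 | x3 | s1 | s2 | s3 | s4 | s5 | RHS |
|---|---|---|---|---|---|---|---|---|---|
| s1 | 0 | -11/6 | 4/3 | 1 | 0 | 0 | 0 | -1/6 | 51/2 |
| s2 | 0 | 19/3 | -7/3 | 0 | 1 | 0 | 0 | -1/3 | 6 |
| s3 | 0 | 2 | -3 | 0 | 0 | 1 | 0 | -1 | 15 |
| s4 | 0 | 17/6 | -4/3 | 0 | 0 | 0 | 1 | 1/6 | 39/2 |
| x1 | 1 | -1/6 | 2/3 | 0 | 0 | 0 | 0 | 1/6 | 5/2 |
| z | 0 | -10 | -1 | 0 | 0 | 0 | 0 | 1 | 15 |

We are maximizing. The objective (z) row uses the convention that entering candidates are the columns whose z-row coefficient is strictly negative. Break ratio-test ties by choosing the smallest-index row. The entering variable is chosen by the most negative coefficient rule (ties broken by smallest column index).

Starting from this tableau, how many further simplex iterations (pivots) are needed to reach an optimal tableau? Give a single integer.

pivot: x2 in, s2 out → z = 465/19
pivot: x3 in, x1 out → z = 1036/23
No improving column remains; optimal.

2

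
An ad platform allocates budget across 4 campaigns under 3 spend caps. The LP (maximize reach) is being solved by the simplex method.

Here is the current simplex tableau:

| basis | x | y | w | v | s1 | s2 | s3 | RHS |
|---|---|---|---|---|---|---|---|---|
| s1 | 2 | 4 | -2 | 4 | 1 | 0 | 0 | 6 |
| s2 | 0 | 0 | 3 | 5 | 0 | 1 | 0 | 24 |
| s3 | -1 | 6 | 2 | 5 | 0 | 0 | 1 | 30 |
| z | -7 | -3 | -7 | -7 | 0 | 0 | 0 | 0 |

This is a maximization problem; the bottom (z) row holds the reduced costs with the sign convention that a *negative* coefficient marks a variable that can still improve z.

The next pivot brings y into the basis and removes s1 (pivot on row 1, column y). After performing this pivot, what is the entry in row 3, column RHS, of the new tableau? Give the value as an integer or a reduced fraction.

21

Pivot element is row 1, column y: 4.
Normalize row 1: new (row 1, RHS) = 6/4 = 3/2.
row 3 ← row 3 − 6·(new row 1): 30 − 6·(3/2) = 21.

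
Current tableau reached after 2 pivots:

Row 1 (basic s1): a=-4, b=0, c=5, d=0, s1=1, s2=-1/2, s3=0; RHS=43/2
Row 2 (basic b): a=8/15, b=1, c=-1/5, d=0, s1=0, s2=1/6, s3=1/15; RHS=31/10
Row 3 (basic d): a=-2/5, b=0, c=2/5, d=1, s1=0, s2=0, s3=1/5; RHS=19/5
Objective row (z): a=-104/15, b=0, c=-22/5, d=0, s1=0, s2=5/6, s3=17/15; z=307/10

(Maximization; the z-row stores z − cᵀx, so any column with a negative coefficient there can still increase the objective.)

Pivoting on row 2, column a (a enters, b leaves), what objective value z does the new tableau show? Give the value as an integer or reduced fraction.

Minimum ratio for a: (31/10)/(8/15) = 93/16.
z changes by −(z-row coeff of a)·ratio = −(-104/15)·(93/16) = 403/10.
New z = 307/10 + (403/10) = 71.

71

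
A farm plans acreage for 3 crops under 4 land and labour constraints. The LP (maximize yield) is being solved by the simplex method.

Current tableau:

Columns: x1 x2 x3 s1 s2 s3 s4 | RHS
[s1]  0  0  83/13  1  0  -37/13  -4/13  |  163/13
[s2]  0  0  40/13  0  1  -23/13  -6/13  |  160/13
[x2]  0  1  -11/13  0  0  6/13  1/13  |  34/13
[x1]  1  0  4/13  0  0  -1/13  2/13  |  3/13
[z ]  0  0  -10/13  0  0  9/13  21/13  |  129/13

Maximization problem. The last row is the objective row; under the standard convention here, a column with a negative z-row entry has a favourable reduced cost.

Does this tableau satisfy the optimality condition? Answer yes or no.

no

Column x3 has objective-row coefficient -10/13, which is negative; an improving pivot exists, so not yet optimal.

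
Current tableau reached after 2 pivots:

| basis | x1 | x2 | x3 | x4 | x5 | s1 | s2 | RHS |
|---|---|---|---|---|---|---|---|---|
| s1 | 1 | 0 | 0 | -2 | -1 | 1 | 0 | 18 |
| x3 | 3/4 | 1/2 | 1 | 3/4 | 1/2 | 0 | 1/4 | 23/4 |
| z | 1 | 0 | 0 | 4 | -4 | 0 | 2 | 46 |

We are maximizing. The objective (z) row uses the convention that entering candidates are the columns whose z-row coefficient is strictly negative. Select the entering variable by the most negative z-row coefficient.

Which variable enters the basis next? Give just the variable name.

x5

Objective-row coefficients: x1: 1, x2: 0, x3: 0, x4: 4, x5: -4, s1: 0, s2: 2.
The most negative is -4 in column x5, so x5 enters.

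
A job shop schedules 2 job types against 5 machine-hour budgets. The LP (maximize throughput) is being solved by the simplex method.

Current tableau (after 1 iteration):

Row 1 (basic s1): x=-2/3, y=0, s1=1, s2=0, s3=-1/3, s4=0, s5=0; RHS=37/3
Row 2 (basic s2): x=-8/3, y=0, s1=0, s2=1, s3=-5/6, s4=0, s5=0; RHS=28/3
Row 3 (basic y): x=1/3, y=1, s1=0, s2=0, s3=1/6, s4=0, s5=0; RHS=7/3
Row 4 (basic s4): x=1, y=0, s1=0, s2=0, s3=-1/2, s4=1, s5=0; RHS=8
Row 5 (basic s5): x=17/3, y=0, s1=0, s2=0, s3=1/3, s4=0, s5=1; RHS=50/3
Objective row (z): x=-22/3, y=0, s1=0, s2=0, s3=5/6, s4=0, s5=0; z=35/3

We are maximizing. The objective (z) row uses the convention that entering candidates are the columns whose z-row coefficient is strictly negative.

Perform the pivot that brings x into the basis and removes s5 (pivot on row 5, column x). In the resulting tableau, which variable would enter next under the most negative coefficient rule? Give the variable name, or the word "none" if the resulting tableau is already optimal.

Pivot element 17/3. New z-row = old z-row − (-22/3)·(row 5/(17/3)).
Updated z-row coefficients: x: 0, y: 0, s1: 0, s2: 0, s3: 43/34, s4: 0, s5: 22/17.
No coefficient is strictly negative; the tableau after this pivot is optimal.

none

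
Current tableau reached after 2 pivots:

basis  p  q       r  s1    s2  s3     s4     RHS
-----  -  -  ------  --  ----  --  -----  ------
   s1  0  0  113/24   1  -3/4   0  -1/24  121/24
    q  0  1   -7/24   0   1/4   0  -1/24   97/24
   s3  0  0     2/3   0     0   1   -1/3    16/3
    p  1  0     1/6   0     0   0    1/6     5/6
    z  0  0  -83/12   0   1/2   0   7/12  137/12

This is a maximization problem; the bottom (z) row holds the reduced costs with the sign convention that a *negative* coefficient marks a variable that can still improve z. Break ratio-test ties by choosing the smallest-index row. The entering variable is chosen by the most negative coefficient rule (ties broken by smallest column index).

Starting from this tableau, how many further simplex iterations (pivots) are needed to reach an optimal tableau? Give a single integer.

pivot: r in, s1 out → z = 2127/113
pivot: s2 in, q out → z = 729/23
No improving column remains; optimal.

2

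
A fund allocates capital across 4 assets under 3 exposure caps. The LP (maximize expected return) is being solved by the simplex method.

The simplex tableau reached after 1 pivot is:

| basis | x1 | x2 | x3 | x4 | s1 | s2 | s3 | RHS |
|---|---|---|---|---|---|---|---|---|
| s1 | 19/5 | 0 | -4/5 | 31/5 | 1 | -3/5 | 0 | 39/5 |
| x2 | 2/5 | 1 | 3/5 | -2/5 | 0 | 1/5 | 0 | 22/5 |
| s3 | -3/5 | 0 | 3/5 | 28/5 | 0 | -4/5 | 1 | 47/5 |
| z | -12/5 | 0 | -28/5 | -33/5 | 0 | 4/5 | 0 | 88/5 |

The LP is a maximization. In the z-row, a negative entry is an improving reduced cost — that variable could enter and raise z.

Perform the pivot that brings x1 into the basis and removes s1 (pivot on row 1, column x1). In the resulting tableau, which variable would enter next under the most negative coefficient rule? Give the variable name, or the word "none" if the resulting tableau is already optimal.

Pivot element 19/5. New z-row = old z-row − (-12/5)·(row 1/(19/5)).
Updated z-row coefficients: x1: 0, x2: 0, x3: -116/19, x4: -51/19, s1: 12/19, s2: 8/19, s3: 0.
The most negative is -116/19 in column x3, so x3 would enter next.

x3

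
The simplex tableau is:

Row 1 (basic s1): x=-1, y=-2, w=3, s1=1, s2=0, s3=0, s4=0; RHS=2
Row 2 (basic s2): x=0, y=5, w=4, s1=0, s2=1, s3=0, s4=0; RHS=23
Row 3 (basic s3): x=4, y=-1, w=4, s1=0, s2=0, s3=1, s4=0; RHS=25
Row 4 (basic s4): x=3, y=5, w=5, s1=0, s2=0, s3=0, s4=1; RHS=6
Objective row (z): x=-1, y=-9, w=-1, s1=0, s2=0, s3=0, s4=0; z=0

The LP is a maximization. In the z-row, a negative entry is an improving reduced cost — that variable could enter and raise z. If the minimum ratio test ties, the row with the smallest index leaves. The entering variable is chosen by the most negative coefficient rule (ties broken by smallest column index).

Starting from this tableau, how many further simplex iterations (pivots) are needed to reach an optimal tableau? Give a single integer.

pivot: y in, s4 out → z = 54/5
No improving column remains; optimal.

1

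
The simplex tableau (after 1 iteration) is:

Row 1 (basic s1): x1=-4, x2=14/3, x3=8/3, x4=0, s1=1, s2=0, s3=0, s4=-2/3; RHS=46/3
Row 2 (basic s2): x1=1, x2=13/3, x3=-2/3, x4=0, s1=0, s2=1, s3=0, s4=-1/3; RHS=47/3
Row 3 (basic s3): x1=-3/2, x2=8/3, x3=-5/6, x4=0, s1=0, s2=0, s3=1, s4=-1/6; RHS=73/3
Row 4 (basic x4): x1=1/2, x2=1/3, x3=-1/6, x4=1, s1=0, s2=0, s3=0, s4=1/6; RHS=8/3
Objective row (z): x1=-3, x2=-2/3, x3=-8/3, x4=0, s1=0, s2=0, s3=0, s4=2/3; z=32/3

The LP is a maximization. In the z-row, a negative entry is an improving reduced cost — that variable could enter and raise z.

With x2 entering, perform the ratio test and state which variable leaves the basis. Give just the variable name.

Ratios: row 1 (s1): (46/3)/(14/3) = 23/7; row 2 (s2): (47/3)/(13/3) = 47/13; row 3 (s3): (73/3)/(8/3) = 73/8; row 4 (x4): (8/3)/(1/3) = 8.
Minimum ratio 23/7 is in the s1 row, so s1 leaves.

s1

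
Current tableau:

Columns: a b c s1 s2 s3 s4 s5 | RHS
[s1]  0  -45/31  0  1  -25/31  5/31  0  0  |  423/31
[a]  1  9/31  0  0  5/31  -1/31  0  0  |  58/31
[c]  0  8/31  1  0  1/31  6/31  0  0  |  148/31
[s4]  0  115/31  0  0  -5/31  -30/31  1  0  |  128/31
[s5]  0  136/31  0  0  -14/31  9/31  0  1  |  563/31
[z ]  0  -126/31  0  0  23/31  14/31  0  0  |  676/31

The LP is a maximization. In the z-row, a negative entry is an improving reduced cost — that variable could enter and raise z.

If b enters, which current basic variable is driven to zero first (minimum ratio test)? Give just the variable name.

s4

Ratios: row 1 (s1): entry -45/31 ≤ 0, skip; row 2 (a): (58/31)/(9/31) = 58/9; row 3 (c): (148/31)/(8/31) = 37/2; row 4 (s4): (128/31)/(115/31) = 128/115; row 5 (s5): (563/31)/(136/31) = 563/136.
Minimum ratio 128/115 is in the s4 row, so s4 leaves.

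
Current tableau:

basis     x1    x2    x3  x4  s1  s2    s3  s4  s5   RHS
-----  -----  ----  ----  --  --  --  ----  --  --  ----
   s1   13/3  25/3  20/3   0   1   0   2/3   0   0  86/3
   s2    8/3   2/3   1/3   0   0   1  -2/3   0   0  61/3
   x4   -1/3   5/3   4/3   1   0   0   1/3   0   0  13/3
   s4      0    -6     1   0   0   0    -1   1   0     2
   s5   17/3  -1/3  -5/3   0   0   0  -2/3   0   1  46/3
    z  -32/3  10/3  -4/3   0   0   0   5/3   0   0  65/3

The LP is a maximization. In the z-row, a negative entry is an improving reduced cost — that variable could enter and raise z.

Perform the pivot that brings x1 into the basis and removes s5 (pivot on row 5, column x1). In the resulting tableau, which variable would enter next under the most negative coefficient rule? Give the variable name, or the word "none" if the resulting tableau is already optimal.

x3

Pivot element 17/3. New z-row = old z-row − (-32/3)·(row 5/(17/3)).
Updated z-row coefficients: x1: 0, x2: 46/17, x3: -76/17, x4: 0, s1: 0, s2: 0, s3: 7/17, s4: 0, s5: 32/17.
The most negative is -76/17 in column x3, so x3 would enter next.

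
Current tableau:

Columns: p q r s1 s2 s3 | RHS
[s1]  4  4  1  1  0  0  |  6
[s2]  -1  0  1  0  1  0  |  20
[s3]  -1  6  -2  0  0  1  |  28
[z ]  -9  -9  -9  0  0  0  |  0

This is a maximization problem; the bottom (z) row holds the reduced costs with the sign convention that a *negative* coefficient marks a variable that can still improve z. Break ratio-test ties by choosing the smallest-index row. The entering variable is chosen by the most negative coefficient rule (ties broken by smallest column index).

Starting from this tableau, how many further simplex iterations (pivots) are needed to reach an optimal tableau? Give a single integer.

pivot: p in, s1 out → z = 27/2
pivot: r in, p out → z = 54
No improving column remains; optimal.

2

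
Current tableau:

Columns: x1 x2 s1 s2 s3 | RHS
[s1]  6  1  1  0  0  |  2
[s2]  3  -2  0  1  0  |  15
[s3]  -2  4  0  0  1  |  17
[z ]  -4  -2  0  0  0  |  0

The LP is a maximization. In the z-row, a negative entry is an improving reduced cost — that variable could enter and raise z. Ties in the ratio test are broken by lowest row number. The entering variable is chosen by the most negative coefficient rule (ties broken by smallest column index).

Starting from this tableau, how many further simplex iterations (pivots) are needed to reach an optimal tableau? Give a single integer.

pivot: x1 in, s1 out → z = 4/3
pivot: x2 in, x1 out → z = 4
No improving column remains; optimal.

2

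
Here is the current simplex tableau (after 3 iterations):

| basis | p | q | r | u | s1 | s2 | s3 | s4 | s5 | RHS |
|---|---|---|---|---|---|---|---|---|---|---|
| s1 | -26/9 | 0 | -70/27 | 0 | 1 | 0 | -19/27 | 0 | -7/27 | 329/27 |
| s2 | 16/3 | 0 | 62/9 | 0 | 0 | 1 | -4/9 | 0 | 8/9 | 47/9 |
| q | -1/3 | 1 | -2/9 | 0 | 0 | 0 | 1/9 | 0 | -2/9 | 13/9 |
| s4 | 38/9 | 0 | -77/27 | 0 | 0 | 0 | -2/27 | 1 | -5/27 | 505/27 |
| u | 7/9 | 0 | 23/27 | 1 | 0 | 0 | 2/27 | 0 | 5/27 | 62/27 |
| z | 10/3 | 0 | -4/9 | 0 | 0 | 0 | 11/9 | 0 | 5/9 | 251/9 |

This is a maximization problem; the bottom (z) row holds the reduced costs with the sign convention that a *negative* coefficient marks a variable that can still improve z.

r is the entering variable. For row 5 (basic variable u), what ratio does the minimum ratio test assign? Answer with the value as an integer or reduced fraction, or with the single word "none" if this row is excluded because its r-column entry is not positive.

62/23

Ratio = RHS / (r entry) = (62/27) / (23/27) = 62/23.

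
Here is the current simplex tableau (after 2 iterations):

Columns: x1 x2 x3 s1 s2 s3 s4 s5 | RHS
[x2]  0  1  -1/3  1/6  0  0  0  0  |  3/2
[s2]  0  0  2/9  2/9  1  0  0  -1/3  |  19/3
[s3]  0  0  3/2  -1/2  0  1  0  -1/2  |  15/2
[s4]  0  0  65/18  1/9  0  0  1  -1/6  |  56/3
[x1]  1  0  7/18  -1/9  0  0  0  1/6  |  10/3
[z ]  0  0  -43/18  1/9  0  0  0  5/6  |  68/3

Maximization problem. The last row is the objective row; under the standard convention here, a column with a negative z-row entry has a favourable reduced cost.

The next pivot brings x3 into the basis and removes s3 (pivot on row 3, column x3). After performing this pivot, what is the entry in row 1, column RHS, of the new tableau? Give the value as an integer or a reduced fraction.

19/6

Pivot element is row 3, column x3: 3/2.
Normalize row 3: new (row 3, RHS) = (15/2)/(3/2) = 5.
row 1 ← row 1 − (-1/3)·(new row 3): 3/2 − (-1/3)·5 = 19/6.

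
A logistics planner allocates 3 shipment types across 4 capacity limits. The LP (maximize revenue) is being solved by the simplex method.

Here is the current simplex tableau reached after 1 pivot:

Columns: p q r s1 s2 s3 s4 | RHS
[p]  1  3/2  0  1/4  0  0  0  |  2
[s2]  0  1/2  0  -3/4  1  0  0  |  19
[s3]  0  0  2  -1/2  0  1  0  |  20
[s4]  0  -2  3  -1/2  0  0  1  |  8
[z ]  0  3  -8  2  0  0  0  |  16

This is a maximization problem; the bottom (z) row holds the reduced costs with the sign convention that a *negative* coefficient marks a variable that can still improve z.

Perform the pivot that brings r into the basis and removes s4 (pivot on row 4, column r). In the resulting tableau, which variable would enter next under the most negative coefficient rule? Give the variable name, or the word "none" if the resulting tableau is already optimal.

Pivot element 3. New z-row = old z-row − (-8)·(row 4/3).
Updated z-row coefficients: p: 0, q: -7/3, r: 0, s1: 2/3, s2: 0, s3: 0, s4: 8/3.
The most negative is -7/3 in column q, so q would enter next.

q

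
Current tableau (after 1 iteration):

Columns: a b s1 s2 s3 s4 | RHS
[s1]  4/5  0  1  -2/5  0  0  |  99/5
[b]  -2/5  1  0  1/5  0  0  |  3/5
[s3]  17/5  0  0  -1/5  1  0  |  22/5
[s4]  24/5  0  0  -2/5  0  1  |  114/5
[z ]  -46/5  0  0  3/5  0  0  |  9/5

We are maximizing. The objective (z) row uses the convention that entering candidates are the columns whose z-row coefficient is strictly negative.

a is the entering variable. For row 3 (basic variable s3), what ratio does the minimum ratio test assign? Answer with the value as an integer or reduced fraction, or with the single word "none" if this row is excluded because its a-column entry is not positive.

Ratio = RHS / (a entry) = (22/5) / (17/5) = 22/17.

22/17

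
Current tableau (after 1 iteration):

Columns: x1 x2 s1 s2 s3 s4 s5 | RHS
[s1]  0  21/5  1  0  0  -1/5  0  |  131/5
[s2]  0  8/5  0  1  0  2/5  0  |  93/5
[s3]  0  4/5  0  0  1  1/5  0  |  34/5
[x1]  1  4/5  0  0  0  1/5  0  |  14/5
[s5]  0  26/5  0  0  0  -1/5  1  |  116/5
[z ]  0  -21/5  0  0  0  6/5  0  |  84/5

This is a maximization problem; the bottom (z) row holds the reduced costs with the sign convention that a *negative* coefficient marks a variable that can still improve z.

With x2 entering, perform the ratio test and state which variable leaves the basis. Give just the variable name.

Ratios: row 1 (s1): (131/5)/(21/5) = 131/21; row 2 (s2): (93/5)/(8/5) = 93/8; row 3 (s3): (34/5)/(4/5) = 17/2; row 4 (x1): (14/5)/(4/5) = 7/2; row 5 (s5): (116/5)/(26/5) = 58/13.
Minimum ratio 7/2 is in the x1 row, so x1 leaves.

x1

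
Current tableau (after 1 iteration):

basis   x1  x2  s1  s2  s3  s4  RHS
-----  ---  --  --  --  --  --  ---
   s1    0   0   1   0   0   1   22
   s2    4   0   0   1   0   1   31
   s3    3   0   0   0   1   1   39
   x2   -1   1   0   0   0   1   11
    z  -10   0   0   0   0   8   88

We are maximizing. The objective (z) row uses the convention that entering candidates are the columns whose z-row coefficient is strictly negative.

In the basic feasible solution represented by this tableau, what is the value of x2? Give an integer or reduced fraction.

x2 is basic (row 4); its value is the RHS of that row: 11.

11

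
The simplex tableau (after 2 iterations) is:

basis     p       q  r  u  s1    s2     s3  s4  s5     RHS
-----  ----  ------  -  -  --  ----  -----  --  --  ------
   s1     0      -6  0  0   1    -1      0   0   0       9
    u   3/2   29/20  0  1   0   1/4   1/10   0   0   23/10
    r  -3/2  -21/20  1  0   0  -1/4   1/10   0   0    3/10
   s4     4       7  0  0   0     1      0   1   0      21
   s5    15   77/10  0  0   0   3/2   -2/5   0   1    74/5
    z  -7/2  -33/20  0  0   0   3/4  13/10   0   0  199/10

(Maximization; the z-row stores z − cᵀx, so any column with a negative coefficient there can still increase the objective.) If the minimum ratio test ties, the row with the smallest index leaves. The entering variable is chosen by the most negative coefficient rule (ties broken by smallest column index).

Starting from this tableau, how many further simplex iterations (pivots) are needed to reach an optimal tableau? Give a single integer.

pivot: p in, s5 out → z = 3503/150
No improving column remains; optimal.

1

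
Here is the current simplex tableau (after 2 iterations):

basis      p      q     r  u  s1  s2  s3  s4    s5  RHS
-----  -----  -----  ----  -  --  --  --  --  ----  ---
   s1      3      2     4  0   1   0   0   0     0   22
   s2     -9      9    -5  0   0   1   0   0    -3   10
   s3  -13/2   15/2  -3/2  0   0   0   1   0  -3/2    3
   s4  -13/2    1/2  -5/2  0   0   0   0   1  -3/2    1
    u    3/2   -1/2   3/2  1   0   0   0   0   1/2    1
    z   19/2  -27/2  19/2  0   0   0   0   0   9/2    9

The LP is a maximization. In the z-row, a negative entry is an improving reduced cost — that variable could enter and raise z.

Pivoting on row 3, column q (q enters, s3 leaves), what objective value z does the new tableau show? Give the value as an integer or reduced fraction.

72/5

Minimum ratio for q: 3/(15/2) = 2/5.
z changes by −(z-row coeff of q)·ratio = −(-27/2)·(2/5) = 27/5.
New z = 9 + (27/5) = 72/5.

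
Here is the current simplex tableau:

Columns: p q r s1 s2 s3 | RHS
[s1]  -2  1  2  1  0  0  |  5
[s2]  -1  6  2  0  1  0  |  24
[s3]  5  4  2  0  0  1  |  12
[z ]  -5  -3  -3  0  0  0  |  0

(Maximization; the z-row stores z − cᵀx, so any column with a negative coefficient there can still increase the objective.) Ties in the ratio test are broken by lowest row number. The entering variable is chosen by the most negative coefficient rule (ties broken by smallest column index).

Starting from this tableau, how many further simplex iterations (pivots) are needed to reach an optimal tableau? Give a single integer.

pivot: p in, s3 out → z = 12
pivot: r in, s1 out → z = 31/2
No improving column remains; optimal.

2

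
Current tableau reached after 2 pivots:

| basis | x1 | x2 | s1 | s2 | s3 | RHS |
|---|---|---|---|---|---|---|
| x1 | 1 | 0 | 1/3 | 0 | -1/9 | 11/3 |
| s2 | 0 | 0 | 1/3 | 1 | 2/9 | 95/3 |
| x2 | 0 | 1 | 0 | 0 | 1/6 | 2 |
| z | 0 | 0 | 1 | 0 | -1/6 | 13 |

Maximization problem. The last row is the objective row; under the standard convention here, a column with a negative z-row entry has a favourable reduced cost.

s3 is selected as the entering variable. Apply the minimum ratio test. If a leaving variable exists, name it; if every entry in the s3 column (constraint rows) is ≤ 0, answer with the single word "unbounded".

x2

Ratios: row 1 (x1): entry -1/9 ≤ 0, skip; row 2 (s2): (95/3)/(2/9) = 285/2; row 3 (x2): 2/(1/6) = 12.
Minimum ratio is in the x2 row, so x2 leaves.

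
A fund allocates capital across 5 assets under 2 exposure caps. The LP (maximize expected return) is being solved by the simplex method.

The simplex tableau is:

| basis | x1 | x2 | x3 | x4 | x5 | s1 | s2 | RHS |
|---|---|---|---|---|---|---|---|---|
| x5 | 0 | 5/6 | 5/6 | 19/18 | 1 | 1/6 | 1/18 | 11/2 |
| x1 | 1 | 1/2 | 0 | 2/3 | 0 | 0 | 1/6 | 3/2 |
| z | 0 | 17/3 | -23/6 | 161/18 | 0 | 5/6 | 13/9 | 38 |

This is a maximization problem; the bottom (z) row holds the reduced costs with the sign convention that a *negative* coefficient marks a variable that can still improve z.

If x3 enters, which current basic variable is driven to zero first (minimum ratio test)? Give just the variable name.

Ratios: row 1 (x5): (11/2)/(5/6) = 33/5; row 2 (x1): entry 0 ≤ 0, skip.
Minimum ratio 33/5 is in the x5 row, so x5 leaves.

x5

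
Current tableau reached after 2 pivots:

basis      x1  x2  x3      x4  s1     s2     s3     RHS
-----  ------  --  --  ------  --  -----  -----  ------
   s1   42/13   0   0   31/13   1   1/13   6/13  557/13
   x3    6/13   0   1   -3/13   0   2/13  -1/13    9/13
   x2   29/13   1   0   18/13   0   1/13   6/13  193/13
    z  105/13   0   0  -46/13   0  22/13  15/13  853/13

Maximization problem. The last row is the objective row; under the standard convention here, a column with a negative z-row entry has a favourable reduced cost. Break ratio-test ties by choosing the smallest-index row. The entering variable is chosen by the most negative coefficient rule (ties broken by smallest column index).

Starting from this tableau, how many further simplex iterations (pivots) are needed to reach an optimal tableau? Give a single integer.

pivot: x4 in, x2 out → z = 932/9
No improving column remains; optimal.

1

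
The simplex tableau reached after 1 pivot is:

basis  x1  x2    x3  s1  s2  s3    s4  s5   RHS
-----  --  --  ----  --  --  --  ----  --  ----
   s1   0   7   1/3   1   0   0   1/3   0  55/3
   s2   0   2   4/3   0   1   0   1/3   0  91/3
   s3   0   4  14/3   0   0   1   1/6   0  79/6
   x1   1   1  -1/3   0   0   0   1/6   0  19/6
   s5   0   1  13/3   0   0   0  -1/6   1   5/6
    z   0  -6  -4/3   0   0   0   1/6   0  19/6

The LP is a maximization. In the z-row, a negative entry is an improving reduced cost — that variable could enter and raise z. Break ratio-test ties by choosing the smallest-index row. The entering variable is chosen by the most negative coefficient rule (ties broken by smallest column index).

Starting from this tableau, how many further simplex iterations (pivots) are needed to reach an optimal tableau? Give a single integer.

2

pivot: x2 in, s5 out → z = 49/6
pivot: s4 in, x1 out → z = 14
No improving column remains; optimal.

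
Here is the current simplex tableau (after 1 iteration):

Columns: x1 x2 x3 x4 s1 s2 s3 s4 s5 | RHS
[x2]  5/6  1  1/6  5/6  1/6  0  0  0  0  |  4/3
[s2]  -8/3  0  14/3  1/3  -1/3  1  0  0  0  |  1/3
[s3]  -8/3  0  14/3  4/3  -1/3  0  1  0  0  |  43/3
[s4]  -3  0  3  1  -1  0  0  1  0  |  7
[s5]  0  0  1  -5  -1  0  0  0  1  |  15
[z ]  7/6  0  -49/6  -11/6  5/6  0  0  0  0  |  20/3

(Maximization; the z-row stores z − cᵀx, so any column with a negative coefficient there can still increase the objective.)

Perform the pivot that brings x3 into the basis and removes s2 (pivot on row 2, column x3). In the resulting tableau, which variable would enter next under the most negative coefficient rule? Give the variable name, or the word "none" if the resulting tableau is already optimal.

Pivot element 14/3. New z-row = old z-row − (-49/6)·(row 2/(14/3)).
Updated z-row coefficients: x1: -7/2, x2: 0, x3: 0, x4: -5/4, s1: 1/4, s2: 7/4, s3: 0, s4: 0, s5: 0.
The most negative is -7/2 in column x1, so x1 would enter next.

x1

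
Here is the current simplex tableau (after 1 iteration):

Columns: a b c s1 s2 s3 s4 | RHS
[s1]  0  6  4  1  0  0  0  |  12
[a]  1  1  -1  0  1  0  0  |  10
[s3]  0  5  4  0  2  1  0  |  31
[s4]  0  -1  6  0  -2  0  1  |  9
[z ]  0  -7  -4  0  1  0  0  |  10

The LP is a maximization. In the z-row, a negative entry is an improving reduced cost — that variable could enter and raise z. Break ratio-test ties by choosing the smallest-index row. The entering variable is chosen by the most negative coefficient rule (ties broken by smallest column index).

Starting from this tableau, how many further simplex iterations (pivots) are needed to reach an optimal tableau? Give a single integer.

pivot: b in, s1 out → z = 24
No improving column remains; optimal.

1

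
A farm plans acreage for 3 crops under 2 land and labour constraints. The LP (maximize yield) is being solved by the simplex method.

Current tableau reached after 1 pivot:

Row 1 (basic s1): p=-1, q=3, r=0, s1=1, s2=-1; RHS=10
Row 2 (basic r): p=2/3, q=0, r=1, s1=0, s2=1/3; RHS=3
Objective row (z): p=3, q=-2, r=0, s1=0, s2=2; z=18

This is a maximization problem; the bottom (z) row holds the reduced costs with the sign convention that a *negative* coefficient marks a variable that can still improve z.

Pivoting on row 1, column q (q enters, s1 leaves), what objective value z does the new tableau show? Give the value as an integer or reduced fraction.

Minimum ratio for q: 10/3 = 10/3.
z changes by −(z-row coeff of q)·ratio = −(-2)·(10/3) = 20/3.
New z = 18 + (20/3) = 74/3.

74/3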